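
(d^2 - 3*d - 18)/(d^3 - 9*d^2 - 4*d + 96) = (d - 6)/(d^2 - 12*d + 32)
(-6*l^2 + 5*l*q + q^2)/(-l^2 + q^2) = (6*l + q)/(l + q)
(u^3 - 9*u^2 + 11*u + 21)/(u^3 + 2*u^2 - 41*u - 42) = (u^2 - 10*u + 21)/(u^2 + u - 42)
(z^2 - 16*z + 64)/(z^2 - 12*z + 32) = (z - 8)/(z - 4)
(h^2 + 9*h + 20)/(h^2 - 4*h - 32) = (h + 5)/(h - 8)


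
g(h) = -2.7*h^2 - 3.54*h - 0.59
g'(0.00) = -3.54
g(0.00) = -0.59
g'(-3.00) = 12.66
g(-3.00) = -14.27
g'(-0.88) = 1.21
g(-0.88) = 0.43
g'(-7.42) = 36.53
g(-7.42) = -122.98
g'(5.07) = -30.92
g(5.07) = -87.94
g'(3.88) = -24.49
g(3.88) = -54.97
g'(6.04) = -36.16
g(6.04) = -120.47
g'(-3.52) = 15.47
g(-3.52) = -21.58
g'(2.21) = -15.47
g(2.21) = -21.60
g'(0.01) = -3.59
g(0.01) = -0.63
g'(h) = -5.4*h - 3.54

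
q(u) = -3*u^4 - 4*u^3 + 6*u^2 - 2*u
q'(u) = -12*u^3 - 12*u^2 + 12*u - 2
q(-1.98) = 12.42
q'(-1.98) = 20.34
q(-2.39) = -4.22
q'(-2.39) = 64.60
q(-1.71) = 15.31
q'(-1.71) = 2.39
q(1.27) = -8.86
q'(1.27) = -30.70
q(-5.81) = -2419.77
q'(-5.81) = 1876.68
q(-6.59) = -4239.49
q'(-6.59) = 2832.08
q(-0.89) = 7.47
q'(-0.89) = -13.73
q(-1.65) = 15.37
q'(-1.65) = -0.56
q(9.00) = -22131.00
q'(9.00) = -9614.00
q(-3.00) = -75.00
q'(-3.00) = 178.00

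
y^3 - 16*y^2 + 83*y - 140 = (y - 7)*(y - 5)*(y - 4)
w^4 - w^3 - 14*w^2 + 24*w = w*(w - 3)*(w - 2)*(w + 4)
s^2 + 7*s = s*(s + 7)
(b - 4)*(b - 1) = b^2 - 5*b + 4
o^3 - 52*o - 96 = (o - 8)*(o + 2)*(o + 6)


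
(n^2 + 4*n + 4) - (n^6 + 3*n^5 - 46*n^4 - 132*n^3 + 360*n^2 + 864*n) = -n^6 - 3*n^5 + 46*n^4 + 132*n^3 - 359*n^2 - 860*n + 4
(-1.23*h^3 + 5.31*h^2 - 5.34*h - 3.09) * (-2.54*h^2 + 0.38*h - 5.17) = 3.1242*h^5 - 13.9548*h^4 + 21.9405*h^3 - 21.6333*h^2 + 26.4336*h + 15.9753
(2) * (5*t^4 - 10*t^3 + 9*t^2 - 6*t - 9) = 10*t^4 - 20*t^3 + 18*t^2 - 12*t - 18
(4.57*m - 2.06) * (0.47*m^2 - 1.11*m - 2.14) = 2.1479*m^3 - 6.0409*m^2 - 7.4932*m + 4.4084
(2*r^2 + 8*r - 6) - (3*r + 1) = 2*r^2 + 5*r - 7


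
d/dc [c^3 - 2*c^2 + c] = 3*c^2 - 4*c + 1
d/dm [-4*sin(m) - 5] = -4*cos(m)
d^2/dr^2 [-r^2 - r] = -2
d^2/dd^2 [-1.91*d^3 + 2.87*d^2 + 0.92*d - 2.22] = 5.74 - 11.46*d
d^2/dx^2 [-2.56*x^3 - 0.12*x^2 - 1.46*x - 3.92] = -15.36*x - 0.24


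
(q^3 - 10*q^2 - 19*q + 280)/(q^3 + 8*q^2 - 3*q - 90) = (q^2 - 15*q + 56)/(q^2 + 3*q - 18)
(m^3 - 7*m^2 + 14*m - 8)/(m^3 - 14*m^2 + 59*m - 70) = (m^2 - 5*m + 4)/(m^2 - 12*m + 35)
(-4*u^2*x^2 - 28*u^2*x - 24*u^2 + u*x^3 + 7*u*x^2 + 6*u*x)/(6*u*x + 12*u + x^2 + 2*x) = u*(-4*u*x^2 - 28*u*x - 24*u + x^3 + 7*x^2 + 6*x)/(6*u*x + 12*u + x^2 + 2*x)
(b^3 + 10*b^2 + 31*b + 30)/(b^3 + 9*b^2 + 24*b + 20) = (b + 3)/(b + 2)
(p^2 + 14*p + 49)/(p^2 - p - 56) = (p + 7)/(p - 8)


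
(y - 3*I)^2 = y^2 - 6*I*y - 9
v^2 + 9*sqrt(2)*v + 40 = (v + 4*sqrt(2))*(v + 5*sqrt(2))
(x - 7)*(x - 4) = x^2 - 11*x + 28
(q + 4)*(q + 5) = q^2 + 9*q + 20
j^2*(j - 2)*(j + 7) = j^4 + 5*j^3 - 14*j^2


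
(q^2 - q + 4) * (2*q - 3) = 2*q^3 - 5*q^2 + 11*q - 12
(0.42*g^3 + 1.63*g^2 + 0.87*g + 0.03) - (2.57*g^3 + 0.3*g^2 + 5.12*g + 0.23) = -2.15*g^3 + 1.33*g^2 - 4.25*g - 0.2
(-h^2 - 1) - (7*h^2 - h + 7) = -8*h^2 + h - 8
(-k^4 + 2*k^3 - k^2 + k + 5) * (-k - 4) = k^5 + 2*k^4 - 7*k^3 + 3*k^2 - 9*k - 20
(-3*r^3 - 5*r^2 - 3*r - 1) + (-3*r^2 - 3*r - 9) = -3*r^3 - 8*r^2 - 6*r - 10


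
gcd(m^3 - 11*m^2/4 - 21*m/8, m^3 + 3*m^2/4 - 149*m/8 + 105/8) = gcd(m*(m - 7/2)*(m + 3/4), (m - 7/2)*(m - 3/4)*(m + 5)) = m - 7/2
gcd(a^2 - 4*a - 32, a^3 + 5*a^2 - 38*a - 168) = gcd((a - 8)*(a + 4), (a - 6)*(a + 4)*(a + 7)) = a + 4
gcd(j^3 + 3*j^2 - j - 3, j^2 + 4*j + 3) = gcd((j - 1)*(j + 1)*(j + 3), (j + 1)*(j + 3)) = j^2 + 4*j + 3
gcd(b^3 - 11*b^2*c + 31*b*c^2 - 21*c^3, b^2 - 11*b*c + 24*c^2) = b - 3*c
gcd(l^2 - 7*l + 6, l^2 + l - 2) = l - 1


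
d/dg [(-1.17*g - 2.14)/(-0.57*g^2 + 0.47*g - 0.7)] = (-0.6669*g^2 - 2.4396*g + 1.8248)/(0.3249*g^4 - 0.5358*g^3 + 1.0189*g^2 - 0.658*g + 0.49)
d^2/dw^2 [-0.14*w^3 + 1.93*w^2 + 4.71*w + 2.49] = 3.86 - 0.84*w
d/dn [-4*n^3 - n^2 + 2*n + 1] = -12*n^2 - 2*n + 2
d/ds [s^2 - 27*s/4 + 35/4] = 2*s - 27/4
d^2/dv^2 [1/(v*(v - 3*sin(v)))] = (-3*v^2*(v - 3*sin(v))*sin(v) + 2*v^2*(3*cos(v) - 1)^2 + 2*v*(1 - 3*cos(v))*(v - 3*sin(v)) + 2*(v - 3*sin(v))^2)/(v^3*(v - 3*sin(v))^3)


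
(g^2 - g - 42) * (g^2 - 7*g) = g^4 - 8*g^3 - 35*g^2 + 294*g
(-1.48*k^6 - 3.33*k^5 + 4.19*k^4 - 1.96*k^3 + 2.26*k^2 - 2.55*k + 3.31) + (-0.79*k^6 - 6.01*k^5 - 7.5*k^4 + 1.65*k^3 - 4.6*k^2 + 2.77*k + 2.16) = -2.27*k^6 - 9.34*k^5 - 3.31*k^4 - 0.31*k^3 - 2.34*k^2 + 0.22*k + 5.47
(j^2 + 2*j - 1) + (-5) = j^2 + 2*j - 6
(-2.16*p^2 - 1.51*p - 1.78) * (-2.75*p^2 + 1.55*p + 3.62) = 5.94*p^4 + 0.8045*p^3 - 5.2647*p^2 - 8.2252*p - 6.4436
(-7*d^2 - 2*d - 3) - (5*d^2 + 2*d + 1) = -12*d^2 - 4*d - 4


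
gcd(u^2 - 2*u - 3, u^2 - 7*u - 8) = u + 1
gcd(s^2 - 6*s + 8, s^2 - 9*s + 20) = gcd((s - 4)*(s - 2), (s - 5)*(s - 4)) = s - 4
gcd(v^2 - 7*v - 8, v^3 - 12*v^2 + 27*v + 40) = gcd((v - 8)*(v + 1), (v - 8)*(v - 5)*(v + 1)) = v^2 - 7*v - 8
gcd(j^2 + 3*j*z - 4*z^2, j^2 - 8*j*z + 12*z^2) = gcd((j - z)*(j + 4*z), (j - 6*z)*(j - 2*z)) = 1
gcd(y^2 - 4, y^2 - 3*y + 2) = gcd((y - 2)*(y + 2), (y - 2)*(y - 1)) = y - 2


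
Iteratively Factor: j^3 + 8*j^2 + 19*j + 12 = (j + 3)*(j^2 + 5*j + 4) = (j + 3)*(j + 4)*(j + 1)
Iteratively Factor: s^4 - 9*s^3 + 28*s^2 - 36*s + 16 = (s - 1)*(s^3 - 8*s^2 + 20*s - 16) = (s - 2)*(s - 1)*(s^2 - 6*s + 8) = (s - 4)*(s - 2)*(s - 1)*(s - 2)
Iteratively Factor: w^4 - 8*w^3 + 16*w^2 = (w - 4)*(w^3 - 4*w^2) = w*(w - 4)*(w^2 - 4*w) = w*(w - 4)^2*(w)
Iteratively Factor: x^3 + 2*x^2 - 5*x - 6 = (x + 3)*(x^2 - x - 2) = (x + 1)*(x + 3)*(x - 2)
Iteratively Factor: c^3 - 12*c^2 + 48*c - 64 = (c - 4)*(c^2 - 8*c + 16) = (c - 4)^2*(c - 4)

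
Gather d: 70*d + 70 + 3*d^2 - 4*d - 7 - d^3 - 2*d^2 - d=-d^3 + d^2 + 65*d + 63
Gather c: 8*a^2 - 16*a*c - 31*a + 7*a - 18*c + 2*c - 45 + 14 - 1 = 8*a^2 - 24*a + c*(-16*a - 16) - 32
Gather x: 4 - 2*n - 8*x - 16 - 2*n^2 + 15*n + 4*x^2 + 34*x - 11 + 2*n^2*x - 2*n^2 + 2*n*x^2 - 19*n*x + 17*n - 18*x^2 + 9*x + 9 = -4*n^2 + 30*n + x^2*(2*n - 14) + x*(2*n^2 - 19*n + 35) - 14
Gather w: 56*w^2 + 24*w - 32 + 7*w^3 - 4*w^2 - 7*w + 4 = 7*w^3 + 52*w^2 + 17*w - 28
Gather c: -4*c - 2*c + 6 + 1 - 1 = 6 - 6*c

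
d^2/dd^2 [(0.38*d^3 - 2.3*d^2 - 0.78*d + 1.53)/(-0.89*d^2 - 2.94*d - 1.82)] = (8.88178419700125e-16*d^5 + 2.66453525910038e-15*d^4 - 16.138772*d^3 - 41.824542*d^2 - 39.153324*d - 14.603036)/(0.704969*d^6 + 6.986322*d^5 + 27.403278*d^4 + 53.985456*d^3 + 56.038164*d^2 + 29.215368*d + 6.028568)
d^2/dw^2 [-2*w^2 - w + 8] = -4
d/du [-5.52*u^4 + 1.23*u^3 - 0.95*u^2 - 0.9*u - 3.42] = -22.08*u^3 + 3.69*u^2 - 1.9*u - 0.9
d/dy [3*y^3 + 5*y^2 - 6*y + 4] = 9*y^2 + 10*y - 6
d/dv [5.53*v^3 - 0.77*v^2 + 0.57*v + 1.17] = 16.59*v^2 - 1.54*v + 0.57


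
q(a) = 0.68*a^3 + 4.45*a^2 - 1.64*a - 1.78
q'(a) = 2.04*a^2 + 8.9*a - 1.64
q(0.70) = -0.51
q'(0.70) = 5.59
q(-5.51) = 28.61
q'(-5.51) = 11.26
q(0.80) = 0.10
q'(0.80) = 6.79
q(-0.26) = -1.06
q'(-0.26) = -3.82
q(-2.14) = 15.44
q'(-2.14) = -11.34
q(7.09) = 452.64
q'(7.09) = 164.01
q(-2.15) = 15.56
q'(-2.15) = -11.35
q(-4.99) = 32.72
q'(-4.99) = 4.75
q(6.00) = 295.46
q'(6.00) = 125.20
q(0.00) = -1.78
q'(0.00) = -1.64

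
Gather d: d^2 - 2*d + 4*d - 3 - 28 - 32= d^2 + 2*d - 63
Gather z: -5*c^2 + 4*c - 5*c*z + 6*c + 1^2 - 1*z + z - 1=-5*c^2 - 5*c*z + 10*c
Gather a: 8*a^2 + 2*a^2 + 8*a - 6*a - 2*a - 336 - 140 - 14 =10*a^2 - 490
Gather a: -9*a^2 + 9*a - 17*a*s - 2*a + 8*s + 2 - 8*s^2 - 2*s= -9*a^2 + a*(7 - 17*s) - 8*s^2 + 6*s + 2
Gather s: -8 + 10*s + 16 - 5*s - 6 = 5*s + 2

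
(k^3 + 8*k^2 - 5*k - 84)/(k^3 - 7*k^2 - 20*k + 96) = (k + 7)/(k - 8)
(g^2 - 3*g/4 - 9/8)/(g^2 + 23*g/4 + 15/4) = (g - 3/2)/(g + 5)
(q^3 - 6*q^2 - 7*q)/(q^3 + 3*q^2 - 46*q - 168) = q*(q + 1)/(q^2 + 10*q + 24)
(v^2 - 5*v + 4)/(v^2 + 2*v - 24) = (v - 1)/(v + 6)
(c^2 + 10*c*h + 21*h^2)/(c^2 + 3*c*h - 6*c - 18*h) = (c + 7*h)/(c - 6)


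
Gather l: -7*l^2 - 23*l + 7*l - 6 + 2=-7*l^2 - 16*l - 4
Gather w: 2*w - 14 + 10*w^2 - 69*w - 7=10*w^2 - 67*w - 21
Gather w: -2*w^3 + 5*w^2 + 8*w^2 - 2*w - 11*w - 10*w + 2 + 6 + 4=-2*w^3 + 13*w^2 - 23*w + 12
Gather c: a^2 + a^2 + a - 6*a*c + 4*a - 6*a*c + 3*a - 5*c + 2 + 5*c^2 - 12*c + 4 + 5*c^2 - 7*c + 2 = 2*a^2 + 8*a + 10*c^2 + c*(-12*a - 24) + 8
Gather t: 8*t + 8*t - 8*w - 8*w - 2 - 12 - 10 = 16*t - 16*w - 24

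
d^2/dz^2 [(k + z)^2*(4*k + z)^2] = 66*k^2 + 60*k*z + 12*z^2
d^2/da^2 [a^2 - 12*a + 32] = 2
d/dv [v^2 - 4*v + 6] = 2*v - 4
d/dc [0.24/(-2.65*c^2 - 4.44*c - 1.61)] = (1.272*c + 1.0656)/(2.65*c^2 + 4.44*c + 1.61)^2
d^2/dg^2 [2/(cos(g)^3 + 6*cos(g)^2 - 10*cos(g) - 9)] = 2*((-37*cos(g) + 48*cos(2*g) + 9*cos(3*g))*(cos(g)^3 + 6*cos(g)^2 - 10*cos(g) - 9)/4 + 2*(3*cos(g)^2 + 12*cos(g) - 10)^2*sin(g)^2)/(cos(g)^3 + 6*cos(g)^2 - 10*cos(g) - 9)^3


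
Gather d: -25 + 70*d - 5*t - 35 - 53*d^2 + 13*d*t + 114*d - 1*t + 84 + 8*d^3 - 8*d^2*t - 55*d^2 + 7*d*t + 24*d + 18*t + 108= 8*d^3 + d^2*(-8*t - 108) + d*(20*t + 208) + 12*t + 132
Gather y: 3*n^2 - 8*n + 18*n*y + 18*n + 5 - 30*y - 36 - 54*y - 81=3*n^2 + 10*n + y*(18*n - 84) - 112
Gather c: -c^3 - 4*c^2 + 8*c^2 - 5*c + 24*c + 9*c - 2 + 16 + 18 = -c^3 + 4*c^2 + 28*c + 32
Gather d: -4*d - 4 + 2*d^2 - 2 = 2*d^2 - 4*d - 6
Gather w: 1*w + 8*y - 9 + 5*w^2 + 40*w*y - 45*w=5*w^2 + w*(40*y - 44) + 8*y - 9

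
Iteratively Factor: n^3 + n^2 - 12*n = (n + 4)*(n^2 - 3*n) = (n - 3)*(n + 4)*(n)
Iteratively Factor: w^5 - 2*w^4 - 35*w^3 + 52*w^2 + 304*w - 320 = (w + 4)*(w^4 - 6*w^3 - 11*w^2 + 96*w - 80) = (w - 5)*(w + 4)*(w^3 - w^2 - 16*w + 16) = (w - 5)*(w - 1)*(w + 4)*(w^2 - 16) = (w - 5)*(w - 1)*(w + 4)^2*(w - 4)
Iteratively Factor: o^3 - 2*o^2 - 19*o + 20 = (o - 1)*(o^2 - o - 20) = (o - 5)*(o - 1)*(o + 4)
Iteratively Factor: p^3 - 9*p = (p)*(p^2 - 9) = p*(p + 3)*(p - 3)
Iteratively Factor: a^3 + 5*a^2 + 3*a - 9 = (a + 3)*(a^2 + 2*a - 3) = (a - 1)*(a + 3)*(a + 3)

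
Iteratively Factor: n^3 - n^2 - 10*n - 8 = (n - 4)*(n^2 + 3*n + 2) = (n - 4)*(n + 2)*(n + 1)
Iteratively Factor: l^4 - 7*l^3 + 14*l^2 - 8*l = (l - 2)*(l^3 - 5*l^2 + 4*l) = (l - 2)*(l - 1)*(l^2 - 4*l) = (l - 4)*(l - 2)*(l - 1)*(l)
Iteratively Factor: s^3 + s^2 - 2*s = (s - 1)*(s^2 + 2*s) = s*(s - 1)*(s + 2)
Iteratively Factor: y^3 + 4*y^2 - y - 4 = (y + 4)*(y^2 - 1) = (y + 1)*(y + 4)*(y - 1)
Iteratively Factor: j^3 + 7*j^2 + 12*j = (j + 4)*(j^2 + 3*j) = (j + 3)*(j + 4)*(j)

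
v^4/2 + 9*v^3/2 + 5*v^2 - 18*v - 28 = (v/2 + 1)*(v - 2)*(v + 2)*(v + 7)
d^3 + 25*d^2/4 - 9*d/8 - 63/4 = (d - 3/2)*(d + 7/4)*(d + 6)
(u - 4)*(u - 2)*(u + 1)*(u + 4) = u^4 - u^3 - 18*u^2 + 16*u + 32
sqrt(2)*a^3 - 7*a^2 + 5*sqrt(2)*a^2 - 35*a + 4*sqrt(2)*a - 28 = (a + 4)*(a - 7*sqrt(2)/2)*(sqrt(2)*a + sqrt(2))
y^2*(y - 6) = y^3 - 6*y^2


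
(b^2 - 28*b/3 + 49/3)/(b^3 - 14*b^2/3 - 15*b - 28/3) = (3*b - 7)/(3*b^2 + 7*b + 4)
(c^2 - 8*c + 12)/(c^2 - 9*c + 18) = (c - 2)/(c - 3)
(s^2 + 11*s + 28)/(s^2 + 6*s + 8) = (s + 7)/(s + 2)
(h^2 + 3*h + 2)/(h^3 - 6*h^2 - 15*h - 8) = (h + 2)/(h^2 - 7*h - 8)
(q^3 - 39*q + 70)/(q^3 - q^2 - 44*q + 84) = (q - 5)/(q - 6)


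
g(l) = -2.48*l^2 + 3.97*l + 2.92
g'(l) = 3.97 - 4.96*l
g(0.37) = 4.05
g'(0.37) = 2.13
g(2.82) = -5.61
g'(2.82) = -10.02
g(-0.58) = -0.22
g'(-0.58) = 6.85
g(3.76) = -17.21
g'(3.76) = -14.68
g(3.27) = -10.62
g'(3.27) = -12.25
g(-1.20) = -5.42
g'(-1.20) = 9.92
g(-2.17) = -17.37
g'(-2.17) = 14.73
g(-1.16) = -5.02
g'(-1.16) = 9.72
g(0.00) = 2.92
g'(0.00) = 3.97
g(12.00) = -306.56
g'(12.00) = -55.55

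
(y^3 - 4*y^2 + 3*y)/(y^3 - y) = (y - 3)/(y + 1)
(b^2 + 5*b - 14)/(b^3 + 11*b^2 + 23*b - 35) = (b - 2)/(b^2 + 4*b - 5)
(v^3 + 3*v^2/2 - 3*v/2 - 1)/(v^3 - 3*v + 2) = (v + 1/2)/(v - 1)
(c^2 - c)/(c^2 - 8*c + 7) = c/(c - 7)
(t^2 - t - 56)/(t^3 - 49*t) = (t - 8)/(t*(t - 7))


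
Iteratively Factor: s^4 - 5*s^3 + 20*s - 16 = (s - 1)*(s^3 - 4*s^2 - 4*s + 16) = (s - 2)*(s - 1)*(s^2 - 2*s - 8) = (s - 4)*(s - 2)*(s - 1)*(s + 2)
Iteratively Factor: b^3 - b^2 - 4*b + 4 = (b + 2)*(b^2 - 3*b + 2) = (b - 1)*(b + 2)*(b - 2)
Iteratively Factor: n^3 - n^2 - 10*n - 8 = (n + 2)*(n^2 - 3*n - 4) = (n + 1)*(n + 2)*(n - 4)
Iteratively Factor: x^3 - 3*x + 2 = (x + 2)*(x^2 - 2*x + 1) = (x - 1)*(x + 2)*(x - 1)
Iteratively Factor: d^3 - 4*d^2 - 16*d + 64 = (d + 4)*(d^2 - 8*d + 16) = (d - 4)*(d + 4)*(d - 4)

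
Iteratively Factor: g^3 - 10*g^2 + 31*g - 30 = (g - 3)*(g^2 - 7*g + 10) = (g - 3)*(g - 2)*(g - 5)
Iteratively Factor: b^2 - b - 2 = (b + 1)*(b - 2)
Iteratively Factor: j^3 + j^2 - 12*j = (j)*(j^2 + j - 12) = j*(j - 3)*(j + 4)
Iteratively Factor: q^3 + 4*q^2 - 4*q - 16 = (q + 2)*(q^2 + 2*q - 8) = (q + 2)*(q + 4)*(q - 2)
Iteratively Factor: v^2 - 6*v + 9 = (v - 3)*(v - 3)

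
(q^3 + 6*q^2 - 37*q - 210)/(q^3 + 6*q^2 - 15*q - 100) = (q^2 + q - 42)/(q^2 + q - 20)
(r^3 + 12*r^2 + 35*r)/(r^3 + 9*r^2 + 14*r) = (r + 5)/(r + 2)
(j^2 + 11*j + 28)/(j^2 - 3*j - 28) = (j + 7)/(j - 7)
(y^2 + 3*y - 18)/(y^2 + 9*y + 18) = (y - 3)/(y + 3)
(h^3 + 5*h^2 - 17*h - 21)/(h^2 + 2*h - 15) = (h^2 + 8*h + 7)/(h + 5)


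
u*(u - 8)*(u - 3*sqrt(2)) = u^3 - 8*u^2 - 3*sqrt(2)*u^2 + 24*sqrt(2)*u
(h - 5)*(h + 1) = h^2 - 4*h - 5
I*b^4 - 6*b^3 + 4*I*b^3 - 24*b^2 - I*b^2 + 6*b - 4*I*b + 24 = (b + 1)*(b + 4)*(b + 6*I)*(I*b - I)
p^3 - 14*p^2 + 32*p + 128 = (p - 8)^2*(p + 2)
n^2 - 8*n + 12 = (n - 6)*(n - 2)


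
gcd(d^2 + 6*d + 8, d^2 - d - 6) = d + 2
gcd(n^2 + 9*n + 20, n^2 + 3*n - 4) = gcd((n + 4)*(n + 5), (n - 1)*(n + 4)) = n + 4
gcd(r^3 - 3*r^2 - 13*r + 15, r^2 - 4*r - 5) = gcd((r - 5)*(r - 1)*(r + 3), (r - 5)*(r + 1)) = r - 5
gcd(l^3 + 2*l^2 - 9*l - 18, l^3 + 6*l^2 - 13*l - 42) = l^2 - l - 6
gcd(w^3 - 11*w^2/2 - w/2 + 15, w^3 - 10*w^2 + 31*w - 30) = w^2 - 7*w + 10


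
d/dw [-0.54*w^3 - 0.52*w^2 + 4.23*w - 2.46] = -1.62*w^2 - 1.04*w + 4.23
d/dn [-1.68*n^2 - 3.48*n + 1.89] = -3.36*n - 3.48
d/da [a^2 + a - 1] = 2*a + 1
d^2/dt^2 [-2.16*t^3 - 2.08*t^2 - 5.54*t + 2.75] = -12.96*t - 4.16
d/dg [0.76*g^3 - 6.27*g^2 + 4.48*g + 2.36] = 2.28*g^2 - 12.54*g + 4.48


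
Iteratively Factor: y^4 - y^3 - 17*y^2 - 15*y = (y + 3)*(y^3 - 4*y^2 - 5*y) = (y + 1)*(y + 3)*(y^2 - 5*y) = (y - 5)*(y + 1)*(y + 3)*(y)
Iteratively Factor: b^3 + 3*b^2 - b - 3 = (b - 1)*(b^2 + 4*b + 3) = (b - 1)*(b + 1)*(b + 3)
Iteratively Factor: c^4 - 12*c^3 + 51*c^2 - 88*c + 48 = (c - 4)*(c^3 - 8*c^2 + 19*c - 12) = (c - 4)^2*(c^2 - 4*c + 3) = (c - 4)^2*(c - 1)*(c - 3)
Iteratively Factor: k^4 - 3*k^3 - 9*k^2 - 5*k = (k + 1)*(k^3 - 4*k^2 - 5*k) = k*(k + 1)*(k^2 - 4*k - 5) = k*(k - 5)*(k + 1)*(k + 1)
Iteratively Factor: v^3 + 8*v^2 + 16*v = (v + 4)*(v^2 + 4*v) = (v + 4)^2*(v)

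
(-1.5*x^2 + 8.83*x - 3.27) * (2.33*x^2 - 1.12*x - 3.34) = -3.495*x^4 + 22.2539*x^3 - 12.4987*x^2 - 25.8298*x + 10.9218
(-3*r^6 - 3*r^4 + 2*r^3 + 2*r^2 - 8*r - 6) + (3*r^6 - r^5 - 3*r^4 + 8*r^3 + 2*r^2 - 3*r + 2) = -r^5 - 6*r^4 + 10*r^3 + 4*r^2 - 11*r - 4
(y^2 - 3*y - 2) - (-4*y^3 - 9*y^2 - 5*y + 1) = 4*y^3 + 10*y^2 + 2*y - 3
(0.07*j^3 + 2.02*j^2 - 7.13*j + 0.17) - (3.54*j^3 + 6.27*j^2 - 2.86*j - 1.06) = -3.47*j^3 - 4.25*j^2 - 4.27*j + 1.23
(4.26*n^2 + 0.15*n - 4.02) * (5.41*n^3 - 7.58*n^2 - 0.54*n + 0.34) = 23.0466*n^5 - 31.4793*n^4 - 25.1856*n^3 + 31.839*n^2 + 2.2218*n - 1.3668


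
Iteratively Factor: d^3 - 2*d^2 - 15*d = (d - 5)*(d^2 + 3*d) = d*(d - 5)*(d + 3)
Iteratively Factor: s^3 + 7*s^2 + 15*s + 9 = (s + 3)*(s^2 + 4*s + 3) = (s + 1)*(s + 3)*(s + 3)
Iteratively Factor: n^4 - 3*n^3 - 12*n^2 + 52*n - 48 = (n - 3)*(n^3 - 12*n + 16) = (n - 3)*(n - 2)*(n^2 + 2*n - 8) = (n - 3)*(n - 2)^2*(n + 4)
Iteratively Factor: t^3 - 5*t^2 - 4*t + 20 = (t - 5)*(t^2 - 4) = (t - 5)*(t + 2)*(t - 2)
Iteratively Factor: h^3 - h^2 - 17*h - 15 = (h - 5)*(h^2 + 4*h + 3) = (h - 5)*(h + 3)*(h + 1)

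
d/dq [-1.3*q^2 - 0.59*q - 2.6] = -2.6*q - 0.59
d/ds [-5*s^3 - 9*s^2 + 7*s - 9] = -15*s^2 - 18*s + 7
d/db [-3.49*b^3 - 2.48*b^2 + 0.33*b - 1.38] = -10.47*b^2 - 4.96*b + 0.33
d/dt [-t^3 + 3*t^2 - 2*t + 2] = -3*t^2 + 6*t - 2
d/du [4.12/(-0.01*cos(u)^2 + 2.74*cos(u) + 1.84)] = (11.2888 - 0.0824*cos(u))*sin(u)/(-0.01*cos(u)^2 + 2.74*cos(u) + 1.84)^2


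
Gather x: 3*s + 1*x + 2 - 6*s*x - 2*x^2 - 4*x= 3*s - 2*x^2 + x*(-6*s - 3) + 2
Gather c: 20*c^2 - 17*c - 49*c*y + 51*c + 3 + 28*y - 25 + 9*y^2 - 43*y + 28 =20*c^2 + c*(34 - 49*y) + 9*y^2 - 15*y + 6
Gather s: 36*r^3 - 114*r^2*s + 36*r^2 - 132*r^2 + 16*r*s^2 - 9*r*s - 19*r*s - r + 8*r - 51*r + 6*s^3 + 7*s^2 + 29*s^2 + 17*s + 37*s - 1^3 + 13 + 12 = 36*r^3 - 96*r^2 - 44*r + 6*s^3 + s^2*(16*r + 36) + s*(-114*r^2 - 28*r + 54) + 24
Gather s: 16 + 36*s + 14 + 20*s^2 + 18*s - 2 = 20*s^2 + 54*s + 28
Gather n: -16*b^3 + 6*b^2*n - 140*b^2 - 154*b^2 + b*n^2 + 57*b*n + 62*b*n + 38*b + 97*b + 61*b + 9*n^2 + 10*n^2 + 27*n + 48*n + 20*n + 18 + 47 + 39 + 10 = -16*b^3 - 294*b^2 + 196*b + n^2*(b + 19) + n*(6*b^2 + 119*b + 95) + 114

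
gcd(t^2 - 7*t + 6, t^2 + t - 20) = 1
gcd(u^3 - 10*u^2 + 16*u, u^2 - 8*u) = u^2 - 8*u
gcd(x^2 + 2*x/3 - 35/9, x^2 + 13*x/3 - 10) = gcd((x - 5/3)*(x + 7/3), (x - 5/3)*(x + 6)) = x - 5/3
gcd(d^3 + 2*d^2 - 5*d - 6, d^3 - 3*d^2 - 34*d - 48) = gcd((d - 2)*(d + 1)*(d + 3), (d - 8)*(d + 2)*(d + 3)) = d + 3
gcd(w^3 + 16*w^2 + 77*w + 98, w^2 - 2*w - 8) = w + 2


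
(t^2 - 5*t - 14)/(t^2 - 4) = (t - 7)/(t - 2)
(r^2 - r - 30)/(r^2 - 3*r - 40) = (r - 6)/(r - 8)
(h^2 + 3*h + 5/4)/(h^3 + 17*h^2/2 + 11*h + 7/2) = (h + 5/2)/(h^2 + 8*h + 7)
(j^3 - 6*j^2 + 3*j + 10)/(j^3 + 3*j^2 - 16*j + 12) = (j^2 - 4*j - 5)/(j^2 + 5*j - 6)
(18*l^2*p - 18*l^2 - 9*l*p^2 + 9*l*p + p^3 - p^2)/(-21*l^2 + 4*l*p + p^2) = (-6*l*p + 6*l + p^2 - p)/(7*l + p)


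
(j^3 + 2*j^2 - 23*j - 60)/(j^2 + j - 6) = (j^2 - j - 20)/(j - 2)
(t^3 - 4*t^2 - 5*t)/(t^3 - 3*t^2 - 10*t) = (t + 1)/(t + 2)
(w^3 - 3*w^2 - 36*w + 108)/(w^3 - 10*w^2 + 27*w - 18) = (w + 6)/(w - 1)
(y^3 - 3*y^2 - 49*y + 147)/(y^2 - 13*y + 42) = (y^2 + 4*y - 21)/(y - 6)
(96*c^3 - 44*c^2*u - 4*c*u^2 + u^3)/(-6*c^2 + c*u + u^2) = (-48*c^2 - 2*c*u + u^2)/(3*c + u)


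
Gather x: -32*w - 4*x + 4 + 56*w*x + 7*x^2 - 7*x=-32*w + 7*x^2 + x*(56*w - 11) + 4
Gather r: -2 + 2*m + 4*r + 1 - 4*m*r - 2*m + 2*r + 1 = r*(6 - 4*m)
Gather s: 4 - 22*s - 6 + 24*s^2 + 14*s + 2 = 24*s^2 - 8*s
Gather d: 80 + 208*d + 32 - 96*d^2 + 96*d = -96*d^2 + 304*d + 112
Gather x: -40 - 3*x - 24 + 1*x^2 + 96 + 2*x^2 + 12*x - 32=3*x^2 + 9*x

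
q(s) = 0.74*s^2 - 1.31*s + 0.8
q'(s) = 1.48*s - 1.31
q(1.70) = 0.71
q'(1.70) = 1.21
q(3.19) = 4.15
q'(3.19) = 3.41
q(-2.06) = 6.64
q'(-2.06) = -4.36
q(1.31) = 0.35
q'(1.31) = 0.63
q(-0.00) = 0.80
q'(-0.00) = -1.31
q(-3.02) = 11.51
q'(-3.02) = -5.78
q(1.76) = 0.79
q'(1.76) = 1.29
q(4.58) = 10.32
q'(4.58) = 5.47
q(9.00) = 48.95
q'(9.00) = 12.01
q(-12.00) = 123.08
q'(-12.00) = -19.07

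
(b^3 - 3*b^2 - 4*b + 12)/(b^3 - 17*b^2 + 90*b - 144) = (b^2 - 4)/(b^2 - 14*b + 48)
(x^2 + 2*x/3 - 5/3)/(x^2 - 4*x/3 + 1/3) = (3*x + 5)/(3*x - 1)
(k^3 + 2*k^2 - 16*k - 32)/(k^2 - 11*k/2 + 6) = 2*(k^2 + 6*k + 8)/(2*k - 3)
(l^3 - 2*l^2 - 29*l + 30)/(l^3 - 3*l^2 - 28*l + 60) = (l - 1)/(l - 2)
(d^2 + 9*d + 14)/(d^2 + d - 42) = (d + 2)/(d - 6)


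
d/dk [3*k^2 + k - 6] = 6*k + 1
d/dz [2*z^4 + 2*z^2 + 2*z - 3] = 8*z^3 + 4*z + 2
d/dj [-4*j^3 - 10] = -12*j^2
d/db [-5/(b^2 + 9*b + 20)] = 5*(2*b + 9)/(b^2 + 9*b + 20)^2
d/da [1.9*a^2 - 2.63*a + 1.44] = 3.8*a - 2.63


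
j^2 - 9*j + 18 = (j - 6)*(j - 3)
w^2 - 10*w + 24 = (w - 6)*(w - 4)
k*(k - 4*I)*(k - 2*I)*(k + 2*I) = k^4 - 4*I*k^3 + 4*k^2 - 16*I*k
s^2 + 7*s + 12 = (s + 3)*(s + 4)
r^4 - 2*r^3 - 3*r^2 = r^2*(r - 3)*(r + 1)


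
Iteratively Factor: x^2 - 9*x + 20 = (x - 5)*(x - 4)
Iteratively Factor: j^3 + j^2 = (j + 1)*(j^2) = j*(j + 1)*(j)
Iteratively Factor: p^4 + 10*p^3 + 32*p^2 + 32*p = (p + 4)*(p^3 + 6*p^2 + 8*p) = (p + 4)^2*(p^2 + 2*p) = p*(p + 4)^2*(p + 2)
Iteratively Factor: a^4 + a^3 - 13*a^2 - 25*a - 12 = (a + 1)*(a^3 - 13*a - 12) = (a + 1)*(a + 3)*(a^2 - 3*a - 4) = (a + 1)^2*(a + 3)*(a - 4)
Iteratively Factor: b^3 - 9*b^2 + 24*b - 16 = (b - 4)*(b^2 - 5*b + 4) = (b - 4)^2*(b - 1)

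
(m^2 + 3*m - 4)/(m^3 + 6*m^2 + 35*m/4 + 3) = 4*(m - 1)/(4*m^2 + 8*m + 3)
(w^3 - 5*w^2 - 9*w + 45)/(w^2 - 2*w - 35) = (-w^3 + 5*w^2 + 9*w - 45)/(-w^2 + 2*w + 35)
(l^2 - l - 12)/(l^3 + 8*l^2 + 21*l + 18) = (l - 4)/(l^2 + 5*l + 6)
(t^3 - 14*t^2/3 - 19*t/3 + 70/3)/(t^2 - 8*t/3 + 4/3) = (3*t^2 - 8*t - 35)/(3*t - 2)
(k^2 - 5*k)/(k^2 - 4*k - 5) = k/(k + 1)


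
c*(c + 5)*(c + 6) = c^3 + 11*c^2 + 30*c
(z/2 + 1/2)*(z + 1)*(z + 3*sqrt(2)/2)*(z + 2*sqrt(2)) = z^4/2 + z^3 + 7*sqrt(2)*z^3/4 + 7*z^2/2 + 7*sqrt(2)*z^2/2 + 7*sqrt(2)*z/4 + 6*z + 3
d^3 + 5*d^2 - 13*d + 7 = (d - 1)^2*(d + 7)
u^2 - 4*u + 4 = (u - 2)^2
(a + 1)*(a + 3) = a^2 + 4*a + 3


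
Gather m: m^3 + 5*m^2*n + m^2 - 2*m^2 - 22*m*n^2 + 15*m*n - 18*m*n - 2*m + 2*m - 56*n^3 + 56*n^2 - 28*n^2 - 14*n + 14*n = m^3 + m^2*(5*n - 1) + m*(-22*n^2 - 3*n) - 56*n^3 + 28*n^2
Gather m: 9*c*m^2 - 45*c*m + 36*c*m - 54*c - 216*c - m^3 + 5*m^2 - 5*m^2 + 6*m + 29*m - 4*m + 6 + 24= 9*c*m^2 - 270*c - m^3 + m*(31 - 9*c) + 30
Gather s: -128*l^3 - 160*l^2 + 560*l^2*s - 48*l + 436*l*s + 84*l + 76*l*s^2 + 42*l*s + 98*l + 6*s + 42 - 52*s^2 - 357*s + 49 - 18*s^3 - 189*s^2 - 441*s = -128*l^3 - 160*l^2 + 134*l - 18*s^3 + s^2*(76*l - 241) + s*(560*l^2 + 478*l - 792) + 91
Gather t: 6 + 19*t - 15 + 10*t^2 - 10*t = 10*t^2 + 9*t - 9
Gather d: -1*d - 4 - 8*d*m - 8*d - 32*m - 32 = d*(-8*m - 9) - 32*m - 36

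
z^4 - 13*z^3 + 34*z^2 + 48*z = z*(z - 8)*(z - 6)*(z + 1)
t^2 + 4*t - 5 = (t - 1)*(t + 5)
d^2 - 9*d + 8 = (d - 8)*(d - 1)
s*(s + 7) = s^2 + 7*s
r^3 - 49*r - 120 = (r - 8)*(r + 3)*(r + 5)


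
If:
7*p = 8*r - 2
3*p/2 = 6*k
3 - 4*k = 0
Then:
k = 3/4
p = 3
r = 23/8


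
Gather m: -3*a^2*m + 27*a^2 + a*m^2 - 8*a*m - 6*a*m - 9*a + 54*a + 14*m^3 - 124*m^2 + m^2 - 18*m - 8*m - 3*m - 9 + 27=27*a^2 + 45*a + 14*m^3 + m^2*(a - 123) + m*(-3*a^2 - 14*a - 29) + 18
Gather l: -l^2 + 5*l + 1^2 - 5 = -l^2 + 5*l - 4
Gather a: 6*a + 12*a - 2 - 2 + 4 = 18*a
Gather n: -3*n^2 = -3*n^2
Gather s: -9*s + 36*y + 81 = -9*s + 36*y + 81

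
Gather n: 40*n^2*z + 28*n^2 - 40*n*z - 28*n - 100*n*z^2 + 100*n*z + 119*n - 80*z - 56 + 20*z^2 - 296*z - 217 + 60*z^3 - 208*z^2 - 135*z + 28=n^2*(40*z + 28) + n*(-100*z^2 + 60*z + 91) + 60*z^3 - 188*z^2 - 511*z - 245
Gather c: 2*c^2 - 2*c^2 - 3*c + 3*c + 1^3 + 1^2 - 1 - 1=0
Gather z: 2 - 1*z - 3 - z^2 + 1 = -z^2 - z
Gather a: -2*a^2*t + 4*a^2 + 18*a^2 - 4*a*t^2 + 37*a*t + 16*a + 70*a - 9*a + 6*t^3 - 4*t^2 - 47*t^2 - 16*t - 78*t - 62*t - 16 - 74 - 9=a^2*(22 - 2*t) + a*(-4*t^2 + 37*t + 77) + 6*t^3 - 51*t^2 - 156*t - 99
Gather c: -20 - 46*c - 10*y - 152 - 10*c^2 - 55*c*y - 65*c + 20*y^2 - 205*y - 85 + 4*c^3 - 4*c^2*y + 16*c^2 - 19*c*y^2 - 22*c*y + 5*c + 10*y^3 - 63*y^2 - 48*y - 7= 4*c^3 + c^2*(6 - 4*y) + c*(-19*y^2 - 77*y - 106) + 10*y^3 - 43*y^2 - 263*y - 264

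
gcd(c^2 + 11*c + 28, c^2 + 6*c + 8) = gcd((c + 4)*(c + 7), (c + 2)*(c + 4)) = c + 4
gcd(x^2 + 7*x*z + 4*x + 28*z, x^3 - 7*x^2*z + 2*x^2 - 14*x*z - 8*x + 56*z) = x + 4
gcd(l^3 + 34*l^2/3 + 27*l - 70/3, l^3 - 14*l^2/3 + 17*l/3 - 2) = l - 2/3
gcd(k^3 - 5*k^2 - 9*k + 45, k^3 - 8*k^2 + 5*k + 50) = k - 5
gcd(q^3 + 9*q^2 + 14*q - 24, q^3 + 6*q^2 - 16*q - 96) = q^2 + 10*q + 24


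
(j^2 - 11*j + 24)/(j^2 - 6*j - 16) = (j - 3)/(j + 2)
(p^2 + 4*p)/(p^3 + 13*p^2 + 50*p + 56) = p/(p^2 + 9*p + 14)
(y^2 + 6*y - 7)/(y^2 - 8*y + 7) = (y + 7)/(y - 7)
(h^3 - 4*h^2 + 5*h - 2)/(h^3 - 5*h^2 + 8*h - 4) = (h - 1)/(h - 2)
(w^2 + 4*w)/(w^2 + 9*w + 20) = w/(w + 5)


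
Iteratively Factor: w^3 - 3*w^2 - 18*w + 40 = (w + 4)*(w^2 - 7*w + 10) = (w - 5)*(w + 4)*(w - 2)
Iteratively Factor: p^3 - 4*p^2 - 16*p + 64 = (p + 4)*(p^2 - 8*p + 16) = (p - 4)*(p + 4)*(p - 4)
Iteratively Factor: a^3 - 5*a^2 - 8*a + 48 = (a + 3)*(a^2 - 8*a + 16) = (a - 4)*(a + 3)*(a - 4)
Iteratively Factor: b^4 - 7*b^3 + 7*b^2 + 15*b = (b + 1)*(b^3 - 8*b^2 + 15*b) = (b - 3)*(b + 1)*(b^2 - 5*b) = (b - 5)*(b - 3)*(b + 1)*(b)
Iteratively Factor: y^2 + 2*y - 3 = (y + 3)*(y - 1)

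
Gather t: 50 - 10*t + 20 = 70 - 10*t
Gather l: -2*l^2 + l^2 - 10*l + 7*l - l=-l^2 - 4*l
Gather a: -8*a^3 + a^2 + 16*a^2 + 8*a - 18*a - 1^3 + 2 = -8*a^3 + 17*a^2 - 10*a + 1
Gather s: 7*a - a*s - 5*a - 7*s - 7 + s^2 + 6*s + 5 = 2*a + s^2 + s*(-a - 1) - 2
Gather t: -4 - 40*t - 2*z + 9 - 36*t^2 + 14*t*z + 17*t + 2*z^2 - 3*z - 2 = -36*t^2 + t*(14*z - 23) + 2*z^2 - 5*z + 3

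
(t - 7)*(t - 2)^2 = t^3 - 11*t^2 + 32*t - 28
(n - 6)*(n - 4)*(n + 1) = n^3 - 9*n^2 + 14*n + 24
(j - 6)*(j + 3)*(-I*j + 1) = -I*j^3 + j^2 + 3*I*j^2 - 3*j + 18*I*j - 18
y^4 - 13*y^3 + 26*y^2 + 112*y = y*(y - 8)*(y - 7)*(y + 2)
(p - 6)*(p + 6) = p^2 - 36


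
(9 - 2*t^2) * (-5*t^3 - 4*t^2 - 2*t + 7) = 10*t^5 + 8*t^4 - 41*t^3 - 50*t^2 - 18*t + 63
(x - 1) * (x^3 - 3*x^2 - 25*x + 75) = x^4 - 4*x^3 - 22*x^2 + 100*x - 75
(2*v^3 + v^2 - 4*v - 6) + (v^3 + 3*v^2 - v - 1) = 3*v^3 + 4*v^2 - 5*v - 7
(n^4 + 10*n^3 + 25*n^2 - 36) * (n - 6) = n^5 + 4*n^4 - 35*n^3 - 150*n^2 - 36*n + 216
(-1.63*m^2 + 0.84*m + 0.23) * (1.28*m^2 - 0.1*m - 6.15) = -2.0864*m^4 + 1.2382*m^3 + 10.2349*m^2 - 5.189*m - 1.4145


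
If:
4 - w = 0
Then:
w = 4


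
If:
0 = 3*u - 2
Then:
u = 2/3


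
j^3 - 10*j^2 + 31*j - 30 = (j - 5)*(j - 3)*(j - 2)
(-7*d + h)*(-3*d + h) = 21*d^2 - 10*d*h + h^2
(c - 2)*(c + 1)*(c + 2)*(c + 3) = c^4 + 4*c^3 - c^2 - 16*c - 12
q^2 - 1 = (q - 1)*(q + 1)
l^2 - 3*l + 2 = (l - 2)*(l - 1)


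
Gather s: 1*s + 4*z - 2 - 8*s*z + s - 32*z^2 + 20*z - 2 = s*(2 - 8*z) - 32*z^2 + 24*z - 4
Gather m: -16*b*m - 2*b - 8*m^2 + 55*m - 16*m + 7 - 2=-2*b - 8*m^2 + m*(39 - 16*b) + 5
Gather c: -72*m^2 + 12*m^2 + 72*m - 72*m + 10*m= -60*m^2 + 10*m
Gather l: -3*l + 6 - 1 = 5 - 3*l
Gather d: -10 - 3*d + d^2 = d^2 - 3*d - 10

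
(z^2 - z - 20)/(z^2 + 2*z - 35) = (z + 4)/(z + 7)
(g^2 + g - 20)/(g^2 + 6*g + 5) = (g - 4)/(g + 1)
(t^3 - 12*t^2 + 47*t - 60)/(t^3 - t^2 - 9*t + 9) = (t^2 - 9*t + 20)/(t^2 + 2*t - 3)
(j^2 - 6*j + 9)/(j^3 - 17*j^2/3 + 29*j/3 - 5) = 3*(j - 3)/(3*j^2 - 8*j + 5)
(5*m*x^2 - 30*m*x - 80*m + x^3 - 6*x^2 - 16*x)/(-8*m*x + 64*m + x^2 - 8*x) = (5*m*x + 10*m + x^2 + 2*x)/(-8*m + x)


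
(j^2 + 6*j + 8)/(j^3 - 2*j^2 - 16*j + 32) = (j + 2)/(j^2 - 6*j + 8)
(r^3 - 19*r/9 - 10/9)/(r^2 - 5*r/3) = r + 5/3 + 2/(3*r)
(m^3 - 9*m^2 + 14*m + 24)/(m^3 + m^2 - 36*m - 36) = (m - 4)/(m + 6)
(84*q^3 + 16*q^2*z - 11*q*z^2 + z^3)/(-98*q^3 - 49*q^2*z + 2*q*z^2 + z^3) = (-6*q + z)/(7*q + z)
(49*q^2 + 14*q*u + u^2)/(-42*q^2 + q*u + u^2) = (-7*q - u)/(6*q - u)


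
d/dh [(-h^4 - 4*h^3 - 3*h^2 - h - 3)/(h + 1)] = (-3*h^4 - 12*h^3 - 15*h^2 - 6*h + 2)/(h^2 + 2*h + 1)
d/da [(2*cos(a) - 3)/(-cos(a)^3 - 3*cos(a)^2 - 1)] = (15*cos(a) + 3*cos(2*a)/2 - cos(3*a) + 7/2)*sin(a)/(cos(a)^3 + 3*cos(a)^2 + 1)^2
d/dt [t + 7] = 1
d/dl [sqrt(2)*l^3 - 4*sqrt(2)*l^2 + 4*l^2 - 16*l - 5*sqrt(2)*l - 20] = 3*sqrt(2)*l^2 - 8*sqrt(2)*l + 8*l - 16 - 5*sqrt(2)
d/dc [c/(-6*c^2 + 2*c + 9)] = 3*(2*c^2 + 3)/(36*c^4 - 24*c^3 - 104*c^2 + 36*c + 81)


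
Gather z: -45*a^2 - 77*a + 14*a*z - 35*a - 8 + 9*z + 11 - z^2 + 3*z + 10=-45*a^2 - 112*a - z^2 + z*(14*a + 12) + 13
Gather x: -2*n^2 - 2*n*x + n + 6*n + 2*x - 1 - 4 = -2*n^2 + 7*n + x*(2 - 2*n) - 5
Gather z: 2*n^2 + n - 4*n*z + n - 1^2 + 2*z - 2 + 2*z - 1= 2*n^2 + 2*n + z*(4 - 4*n) - 4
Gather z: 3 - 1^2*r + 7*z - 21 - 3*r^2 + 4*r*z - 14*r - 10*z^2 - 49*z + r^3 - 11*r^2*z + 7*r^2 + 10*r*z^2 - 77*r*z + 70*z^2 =r^3 + 4*r^2 - 15*r + z^2*(10*r + 60) + z*(-11*r^2 - 73*r - 42) - 18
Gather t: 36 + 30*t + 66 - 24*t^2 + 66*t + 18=-24*t^2 + 96*t + 120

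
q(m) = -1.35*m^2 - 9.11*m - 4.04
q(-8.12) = -19.08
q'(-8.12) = 12.81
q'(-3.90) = 1.42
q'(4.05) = -20.04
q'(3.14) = -17.59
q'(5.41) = -23.72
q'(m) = -2.7*m - 9.11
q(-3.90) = 10.96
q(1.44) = -19.96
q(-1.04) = 3.97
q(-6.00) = 2.02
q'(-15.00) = 31.39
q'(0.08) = -9.33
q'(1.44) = -13.00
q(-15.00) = -171.14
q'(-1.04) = -6.30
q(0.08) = -4.78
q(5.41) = -92.84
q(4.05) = -63.08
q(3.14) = -45.96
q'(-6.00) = 7.09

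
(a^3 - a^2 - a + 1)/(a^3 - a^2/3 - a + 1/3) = 3*(a - 1)/(3*a - 1)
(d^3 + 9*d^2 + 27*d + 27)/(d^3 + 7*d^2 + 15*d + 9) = (d + 3)/(d + 1)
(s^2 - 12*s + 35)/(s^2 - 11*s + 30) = (s - 7)/(s - 6)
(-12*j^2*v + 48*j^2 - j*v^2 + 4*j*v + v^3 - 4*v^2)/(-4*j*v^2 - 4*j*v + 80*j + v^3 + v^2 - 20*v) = (3*j + v)/(v + 5)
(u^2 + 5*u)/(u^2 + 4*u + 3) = u*(u + 5)/(u^2 + 4*u + 3)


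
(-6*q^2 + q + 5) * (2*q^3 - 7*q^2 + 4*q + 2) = -12*q^5 + 44*q^4 - 21*q^3 - 43*q^2 + 22*q + 10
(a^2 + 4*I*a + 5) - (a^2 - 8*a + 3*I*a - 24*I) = 8*a + I*a + 5 + 24*I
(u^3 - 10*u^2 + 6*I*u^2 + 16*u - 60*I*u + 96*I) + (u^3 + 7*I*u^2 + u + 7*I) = 2*u^3 - 10*u^2 + 13*I*u^2 + 17*u - 60*I*u + 103*I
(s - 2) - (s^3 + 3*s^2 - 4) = -s^3 - 3*s^2 + s + 2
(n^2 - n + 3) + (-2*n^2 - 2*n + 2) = -n^2 - 3*n + 5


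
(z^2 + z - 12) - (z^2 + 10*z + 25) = -9*z - 37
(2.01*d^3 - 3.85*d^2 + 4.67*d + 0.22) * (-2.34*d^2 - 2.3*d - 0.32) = -4.7034*d^5 + 4.386*d^4 - 2.716*d^3 - 10.0238*d^2 - 2.0004*d - 0.0704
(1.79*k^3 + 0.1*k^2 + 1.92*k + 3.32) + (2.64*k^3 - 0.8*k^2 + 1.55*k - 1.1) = 4.43*k^3 - 0.7*k^2 + 3.47*k + 2.22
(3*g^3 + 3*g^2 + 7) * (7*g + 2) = 21*g^4 + 27*g^3 + 6*g^2 + 49*g + 14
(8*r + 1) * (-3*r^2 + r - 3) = -24*r^3 + 5*r^2 - 23*r - 3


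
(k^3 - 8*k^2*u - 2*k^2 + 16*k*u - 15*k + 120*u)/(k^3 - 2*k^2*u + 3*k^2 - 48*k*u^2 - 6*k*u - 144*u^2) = (k - 5)/(k + 6*u)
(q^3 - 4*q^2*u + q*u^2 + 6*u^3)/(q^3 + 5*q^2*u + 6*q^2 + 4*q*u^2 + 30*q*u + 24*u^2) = (q^2 - 5*q*u + 6*u^2)/(q^2 + 4*q*u + 6*q + 24*u)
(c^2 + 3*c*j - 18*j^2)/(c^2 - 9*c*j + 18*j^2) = (c + 6*j)/(c - 6*j)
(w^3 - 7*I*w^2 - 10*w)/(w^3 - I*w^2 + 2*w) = (w - 5*I)/(w + I)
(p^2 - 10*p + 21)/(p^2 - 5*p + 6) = (p - 7)/(p - 2)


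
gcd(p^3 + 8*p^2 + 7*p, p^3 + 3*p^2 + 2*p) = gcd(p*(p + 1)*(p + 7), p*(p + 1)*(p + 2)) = p^2 + p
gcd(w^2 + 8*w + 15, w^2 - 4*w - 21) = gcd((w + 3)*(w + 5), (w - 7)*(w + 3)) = w + 3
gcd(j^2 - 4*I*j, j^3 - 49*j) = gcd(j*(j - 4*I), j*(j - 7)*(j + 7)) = j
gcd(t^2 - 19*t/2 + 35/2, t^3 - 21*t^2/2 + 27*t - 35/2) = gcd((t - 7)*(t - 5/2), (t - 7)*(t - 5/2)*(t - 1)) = t^2 - 19*t/2 + 35/2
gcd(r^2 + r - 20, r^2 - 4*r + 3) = 1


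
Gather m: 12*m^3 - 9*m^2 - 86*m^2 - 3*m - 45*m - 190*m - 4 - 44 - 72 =12*m^3 - 95*m^2 - 238*m - 120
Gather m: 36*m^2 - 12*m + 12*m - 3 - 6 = 36*m^2 - 9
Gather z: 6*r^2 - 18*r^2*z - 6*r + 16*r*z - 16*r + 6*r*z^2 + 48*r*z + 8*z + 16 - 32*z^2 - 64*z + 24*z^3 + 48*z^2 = 6*r^2 - 22*r + 24*z^3 + z^2*(6*r + 16) + z*(-18*r^2 + 64*r - 56) + 16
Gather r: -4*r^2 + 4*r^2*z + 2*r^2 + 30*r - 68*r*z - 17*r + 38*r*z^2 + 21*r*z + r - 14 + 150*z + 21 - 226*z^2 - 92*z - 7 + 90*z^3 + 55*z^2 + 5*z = r^2*(4*z - 2) + r*(38*z^2 - 47*z + 14) + 90*z^3 - 171*z^2 + 63*z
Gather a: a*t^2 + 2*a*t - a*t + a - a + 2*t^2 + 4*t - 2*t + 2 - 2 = a*(t^2 + t) + 2*t^2 + 2*t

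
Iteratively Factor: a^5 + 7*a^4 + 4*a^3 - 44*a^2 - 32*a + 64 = (a + 4)*(a^4 + 3*a^3 - 8*a^2 - 12*a + 16) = (a - 1)*(a + 4)*(a^3 + 4*a^2 - 4*a - 16) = (a - 2)*(a - 1)*(a + 4)*(a^2 + 6*a + 8) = (a - 2)*(a - 1)*(a + 4)^2*(a + 2)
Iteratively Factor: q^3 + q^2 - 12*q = (q)*(q^2 + q - 12) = q*(q - 3)*(q + 4)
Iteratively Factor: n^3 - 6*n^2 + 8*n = (n - 2)*(n^2 - 4*n) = (n - 4)*(n - 2)*(n)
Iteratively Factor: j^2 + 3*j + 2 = (j + 1)*(j + 2)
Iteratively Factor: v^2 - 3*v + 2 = (v - 2)*(v - 1)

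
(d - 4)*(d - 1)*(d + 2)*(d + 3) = d^4 - 15*d^2 - 10*d + 24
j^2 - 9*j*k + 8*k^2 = (j - 8*k)*(j - k)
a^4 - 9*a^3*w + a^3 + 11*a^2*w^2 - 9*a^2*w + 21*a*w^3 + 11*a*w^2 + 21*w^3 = (a + 1)*(a - 7*w)*(a - 3*w)*(a + w)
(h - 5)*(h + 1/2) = h^2 - 9*h/2 - 5/2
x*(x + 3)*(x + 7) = x^3 + 10*x^2 + 21*x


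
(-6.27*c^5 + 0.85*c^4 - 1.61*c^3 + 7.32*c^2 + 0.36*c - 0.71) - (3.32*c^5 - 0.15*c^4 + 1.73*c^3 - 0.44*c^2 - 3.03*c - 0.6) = -9.59*c^5 + 1.0*c^4 - 3.34*c^3 + 7.76*c^2 + 3.39*c - 0.11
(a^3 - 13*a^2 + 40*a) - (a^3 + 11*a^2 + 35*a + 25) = -24*a^2 + 5*a - 25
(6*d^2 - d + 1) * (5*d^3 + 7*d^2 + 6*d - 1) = 30*d^5 + 37*d^4 + 34*d^3 - 5*d^2 + 7*d - 1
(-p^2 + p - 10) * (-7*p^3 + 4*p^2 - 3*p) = 7*p^5 - 11*p^4 + 77*p^3 - 43*p^2 + 30*p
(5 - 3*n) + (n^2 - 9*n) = n^2 - 12*n + 5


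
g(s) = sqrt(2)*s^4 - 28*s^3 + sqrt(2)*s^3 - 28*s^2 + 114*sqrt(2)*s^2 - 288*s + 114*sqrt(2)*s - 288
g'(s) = 4*sqrt(2)*s^3 - 84*s^2 + 3*sqrt(2)*s^2 - 56*s + 228*sqrt(2)*s - 288 + 114*sqrt(2)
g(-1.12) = 60.68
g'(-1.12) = -533.19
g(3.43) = -32.62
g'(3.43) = 77.05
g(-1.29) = 158.23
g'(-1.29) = -615.36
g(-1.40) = 228.99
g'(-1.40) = -671.64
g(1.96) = -204.02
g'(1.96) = 131.64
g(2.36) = -150.80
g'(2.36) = 132.16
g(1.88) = -214.48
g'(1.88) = 129.82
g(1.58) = -251.79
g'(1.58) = 117.40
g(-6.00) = 12843.96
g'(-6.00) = -5818.57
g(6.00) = -162.45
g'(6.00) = -177.52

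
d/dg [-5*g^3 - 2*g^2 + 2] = g*(-15*g - 4)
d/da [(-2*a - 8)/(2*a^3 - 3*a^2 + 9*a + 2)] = 2*(4*a^3 + 21*a^2 - 24*a + 34)/(4*a^6 - 12*a^5 + 45*a^4 - 46*a^3 + 69*a^2 + 36*a + 4)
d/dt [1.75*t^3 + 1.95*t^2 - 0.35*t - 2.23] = 5.25*t^2 + 3.9*t - 0.35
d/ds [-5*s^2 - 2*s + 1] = -10*s - 2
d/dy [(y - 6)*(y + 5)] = 2*y - 1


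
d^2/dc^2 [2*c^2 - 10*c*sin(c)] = 10*c*sin(c) - 20*cos(c) + 4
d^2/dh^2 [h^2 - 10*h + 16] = 2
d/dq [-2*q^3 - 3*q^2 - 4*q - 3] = -6*q^2 - 6*q - 4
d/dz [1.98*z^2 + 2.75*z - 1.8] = 3.96*z + 2.75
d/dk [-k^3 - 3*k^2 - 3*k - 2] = -3*k^2 - 6*k - 3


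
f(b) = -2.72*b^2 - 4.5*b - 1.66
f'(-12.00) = 60.78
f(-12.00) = -339.34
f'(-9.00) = 44.46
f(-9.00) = -181.48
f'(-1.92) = 5.94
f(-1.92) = -3.05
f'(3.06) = -21.15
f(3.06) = -40.90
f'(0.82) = -8.96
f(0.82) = -7.18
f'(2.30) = -17.01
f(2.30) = -26.40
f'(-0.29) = -2.92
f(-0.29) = -0.58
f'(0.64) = -7.98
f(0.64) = -5.65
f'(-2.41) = 8.61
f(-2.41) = -6.61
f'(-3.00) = 11.82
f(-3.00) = -12.64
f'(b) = -5.44*b - 4.5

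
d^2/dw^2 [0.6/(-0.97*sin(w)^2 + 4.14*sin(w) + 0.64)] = (-2.25816*sin(w)^4 + 7.22844*sin(w)^3 - 8.38644*sin(w)^2 - 12.86712*sin(w) + 21.31248)/(-0.97*sin(w)^2 + 4.14*sin(w) + 0.64)^3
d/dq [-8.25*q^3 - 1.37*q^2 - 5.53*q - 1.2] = -24.75*q^2 - 2.74*q - 5.53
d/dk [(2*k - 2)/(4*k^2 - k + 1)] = 8*k*(2 - k)/(16*k^4 - 8*k^3 + 9*k^2 - 2*k + 1)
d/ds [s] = 1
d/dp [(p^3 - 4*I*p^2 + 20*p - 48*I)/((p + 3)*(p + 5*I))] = (p^4 + p^3*(6 + 10*I) + 33*I*p^2 + p*(120 + 96*I) - 240 + 444*I)/(p^4 + p^3*(6 + 10*I) + p^2*(-16 + 60*I) + p*(-150 + 90*I) - 225)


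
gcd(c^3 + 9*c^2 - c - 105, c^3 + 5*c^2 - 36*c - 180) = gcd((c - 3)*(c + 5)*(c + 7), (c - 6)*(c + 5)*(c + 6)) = c + 5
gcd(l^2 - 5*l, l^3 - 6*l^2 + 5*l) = l^2 - 5*l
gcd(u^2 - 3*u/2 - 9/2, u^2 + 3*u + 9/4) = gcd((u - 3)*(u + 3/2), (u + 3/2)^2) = u + 3/2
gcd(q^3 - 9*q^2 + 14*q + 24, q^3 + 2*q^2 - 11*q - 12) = q + 1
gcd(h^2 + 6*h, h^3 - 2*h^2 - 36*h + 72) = h + 6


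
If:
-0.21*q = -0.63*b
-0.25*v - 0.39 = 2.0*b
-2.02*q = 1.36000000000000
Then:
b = -0.22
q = -0.67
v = 0.24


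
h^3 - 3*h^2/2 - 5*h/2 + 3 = (h - 2)*(h - 1)*(h + 3/2)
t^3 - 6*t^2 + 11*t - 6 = (t - 3)*(t - 2)*(t - 1)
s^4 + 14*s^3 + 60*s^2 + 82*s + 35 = (s + 1)^2*(s + 5)*(s + 7)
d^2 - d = d*(d - 1)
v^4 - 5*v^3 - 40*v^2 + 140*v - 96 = (v - 8)*(v - 2)*(v - 1)*(v + 6)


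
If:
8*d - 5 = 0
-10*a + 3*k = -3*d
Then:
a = 3*k/10 + 3/16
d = 5/8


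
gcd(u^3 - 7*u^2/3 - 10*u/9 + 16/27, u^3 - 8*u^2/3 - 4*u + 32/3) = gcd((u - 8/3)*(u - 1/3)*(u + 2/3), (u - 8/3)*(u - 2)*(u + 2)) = u - 8/3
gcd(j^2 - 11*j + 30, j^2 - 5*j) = j - 5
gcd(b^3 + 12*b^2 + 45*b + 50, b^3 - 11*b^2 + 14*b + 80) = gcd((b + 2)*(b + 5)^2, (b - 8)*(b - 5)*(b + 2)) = b + 2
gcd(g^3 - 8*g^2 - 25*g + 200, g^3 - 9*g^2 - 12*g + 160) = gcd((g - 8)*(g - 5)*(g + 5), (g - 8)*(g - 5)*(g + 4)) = g^2 - 13*g + 40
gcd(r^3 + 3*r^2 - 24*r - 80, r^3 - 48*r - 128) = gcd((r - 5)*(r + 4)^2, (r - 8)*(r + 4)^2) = r^2 + 8*r + 16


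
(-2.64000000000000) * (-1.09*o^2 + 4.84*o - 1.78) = 2.8776*o^2 - 12.7776*o + 4.6992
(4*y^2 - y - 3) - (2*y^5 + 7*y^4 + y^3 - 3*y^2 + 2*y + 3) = -2*y^5 - 7*y^4 - y^3 + 7*y^2 - 3*y - 6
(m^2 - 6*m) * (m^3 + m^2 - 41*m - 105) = m^5 - 5*m^4 - 47*m^3 + 141*m^2 + 630*m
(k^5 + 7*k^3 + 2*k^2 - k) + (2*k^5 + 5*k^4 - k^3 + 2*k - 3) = 3*k^5 + 5*k^4 + 6*k^3 + 2*k^2 + k - 3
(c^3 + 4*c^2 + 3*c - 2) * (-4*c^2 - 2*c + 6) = -4*c^5 - 18*c^4 - 14*c^3 + 26*c^2 + 22*c - 12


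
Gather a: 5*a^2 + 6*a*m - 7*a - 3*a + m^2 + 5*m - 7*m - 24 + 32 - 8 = 5*a^2 + a*(6*m - 10) + m^2 - 2*m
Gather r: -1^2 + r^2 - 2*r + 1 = r^2 - 2*r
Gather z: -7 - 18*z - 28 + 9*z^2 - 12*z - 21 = 9*z^2 - 30*z - 56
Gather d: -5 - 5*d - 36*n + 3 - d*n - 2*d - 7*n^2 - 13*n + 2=d*(-n - 7) - 7*n^2 - 49*n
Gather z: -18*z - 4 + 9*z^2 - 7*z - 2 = 9*z^2 - 25*z - 6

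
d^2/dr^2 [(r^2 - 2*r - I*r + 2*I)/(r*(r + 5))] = 2*(-r^3*(7 + I) + 6*I*r^2 + 30*I*r + 50*I)/(r^3*(r^3 + 15*r^2 + 75*r + 125))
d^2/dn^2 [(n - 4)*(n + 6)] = 2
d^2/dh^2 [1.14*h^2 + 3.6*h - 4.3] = 2.28000000000000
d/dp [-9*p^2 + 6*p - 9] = 6 - 18*p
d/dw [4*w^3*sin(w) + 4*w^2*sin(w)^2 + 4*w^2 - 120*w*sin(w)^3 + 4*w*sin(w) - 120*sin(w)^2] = 4*w^3*cos(w) + 12*w^2*sin(w) + 4*w^2*sin(2*w) - 86*w*cos(w) - 4*w*cos(2*w) + 90*w*cos(3*w) + 12*w - 86*sin(w) - 120*sin(2*w) + 30*sin(3*w)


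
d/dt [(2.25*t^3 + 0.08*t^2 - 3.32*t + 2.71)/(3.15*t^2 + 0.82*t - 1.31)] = (7.0875*t^4 + 3.69*t^3 + 1.6811*t^2 - 17.2826*t + 2.127)/(9.9225*t^4 + 5.166*t^3 - 7.5806*t^2 - 2.1484*t + 1.7161)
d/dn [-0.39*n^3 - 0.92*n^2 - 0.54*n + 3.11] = -1.17*n^2 - 1.84*n - 0.54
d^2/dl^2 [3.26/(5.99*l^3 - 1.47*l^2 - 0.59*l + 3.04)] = ((9.5844 - 117.1644*l)*(5.99*l^3 - 1.47*l^2 - 0.59*l + 3.04) + 3.26*(-35.94*l^2 + 5.88*l + 1.18)*(-17.97*l^2 + 2.94*l + 0.59))/(5.99*l^3 - 1.47*l^2 - 0.59*l + 3.04)^3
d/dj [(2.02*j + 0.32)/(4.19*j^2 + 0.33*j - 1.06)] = (8.4638*j^2 + 0.6666*j - (2.02*j + 0.32)*(8.38*j + 0.33) - 2.1412)/(4.19*j^2 + 0.33*j - 1.06)^2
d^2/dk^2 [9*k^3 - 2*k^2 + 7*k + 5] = 54*k - 4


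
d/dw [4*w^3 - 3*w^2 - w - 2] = 12*w^2 - 6*w - 1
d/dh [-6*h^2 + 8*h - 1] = 8 - 12*h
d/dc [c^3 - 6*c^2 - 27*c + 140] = 3*c^2 - 12*c - 27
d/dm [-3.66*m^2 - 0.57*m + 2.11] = -7.32*m - 0.57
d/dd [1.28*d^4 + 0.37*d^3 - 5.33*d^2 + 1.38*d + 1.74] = 5.12*d^3 + 1.11*d^2 - 10.66*d + 1.38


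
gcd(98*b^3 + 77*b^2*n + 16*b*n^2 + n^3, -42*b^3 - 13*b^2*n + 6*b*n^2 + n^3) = 14*b^2 + 9*b*n + n^2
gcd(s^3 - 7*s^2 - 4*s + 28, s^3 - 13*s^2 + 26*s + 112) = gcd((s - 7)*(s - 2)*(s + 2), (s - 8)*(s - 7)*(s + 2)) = s^2 - 5*s - 14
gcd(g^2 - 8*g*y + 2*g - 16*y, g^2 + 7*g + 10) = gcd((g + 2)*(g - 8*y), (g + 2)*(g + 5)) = g + 2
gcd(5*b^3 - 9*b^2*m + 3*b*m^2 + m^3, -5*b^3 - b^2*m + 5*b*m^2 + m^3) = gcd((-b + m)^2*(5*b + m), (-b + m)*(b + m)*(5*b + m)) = 5*b^2 - 4*b*m - m^2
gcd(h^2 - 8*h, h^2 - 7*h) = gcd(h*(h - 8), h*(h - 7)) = h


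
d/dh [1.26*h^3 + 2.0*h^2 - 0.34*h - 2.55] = 3.78*h^2 + 4.0*h - 0.34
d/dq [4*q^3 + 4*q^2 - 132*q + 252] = 12*q^2 + 8*q - 132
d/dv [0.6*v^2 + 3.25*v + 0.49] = 1.2*v + 3.25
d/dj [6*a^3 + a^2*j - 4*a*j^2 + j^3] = a^2 - 8*a*j + 3*j^2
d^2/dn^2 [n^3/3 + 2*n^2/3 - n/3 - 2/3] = 2*n + 4/3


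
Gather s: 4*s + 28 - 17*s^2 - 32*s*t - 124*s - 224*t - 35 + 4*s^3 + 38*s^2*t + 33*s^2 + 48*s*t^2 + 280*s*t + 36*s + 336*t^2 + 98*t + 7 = 4*s^3 + s^2*(38*t + 16) + s*(48*t^2 + 248*t - 84) + 336*t^2 - 126*t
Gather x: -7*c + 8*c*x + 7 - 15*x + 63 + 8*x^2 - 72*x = -7*c + 8*x^2 + x*(8*c - 87) + 70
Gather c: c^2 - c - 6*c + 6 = c^2 - 7*c + 6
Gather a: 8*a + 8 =8*a + 8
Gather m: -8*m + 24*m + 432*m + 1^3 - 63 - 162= 448*m - 224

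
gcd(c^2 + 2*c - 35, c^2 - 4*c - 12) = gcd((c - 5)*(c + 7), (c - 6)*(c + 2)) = 1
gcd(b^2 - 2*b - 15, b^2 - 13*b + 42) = 1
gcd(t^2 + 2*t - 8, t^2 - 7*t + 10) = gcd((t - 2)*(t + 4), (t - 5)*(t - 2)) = t - 2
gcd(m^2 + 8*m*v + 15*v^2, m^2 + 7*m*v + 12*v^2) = m + 3*v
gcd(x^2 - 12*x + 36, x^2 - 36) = x - 6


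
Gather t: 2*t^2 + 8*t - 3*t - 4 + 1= 2*t^2 + 5*t - 3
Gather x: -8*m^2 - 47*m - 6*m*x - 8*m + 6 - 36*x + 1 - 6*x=-8*m^2 - 55*m + x*(-6*m - 42) + 7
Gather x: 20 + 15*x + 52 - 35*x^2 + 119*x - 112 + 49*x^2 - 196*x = 14*x^2 - 62*x - 40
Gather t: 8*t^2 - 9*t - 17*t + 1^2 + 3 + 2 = 8*t^2 - 26*t + 6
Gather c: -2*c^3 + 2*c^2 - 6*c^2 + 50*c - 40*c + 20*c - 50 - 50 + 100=-2*c^3 - 4*c^2 + 30*c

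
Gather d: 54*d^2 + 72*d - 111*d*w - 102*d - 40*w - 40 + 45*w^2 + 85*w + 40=54*d^2 + d*(-111*w - 30) + 45*w^2 + 45*w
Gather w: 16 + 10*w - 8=10*w + 8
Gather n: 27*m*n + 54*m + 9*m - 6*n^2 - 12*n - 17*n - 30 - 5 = 63*m - 6*n^2 + n*(27*m - 29) - 35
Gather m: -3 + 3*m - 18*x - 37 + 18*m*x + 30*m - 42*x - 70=m*(18*x + 33) - 60*x - 110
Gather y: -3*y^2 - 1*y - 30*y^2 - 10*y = -33*y^2 - 11*y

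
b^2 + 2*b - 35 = (b - 5)*(b + 7)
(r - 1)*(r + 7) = r^2 + 6*r - 7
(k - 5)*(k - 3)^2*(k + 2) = k^4 - 9*k^3 + 17*k^2 + 33*k - 90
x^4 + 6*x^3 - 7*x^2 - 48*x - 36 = (x - 3)*(x + 1)*(x + 2)*(x + 6)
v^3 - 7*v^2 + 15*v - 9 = (v - 3)^2*(v - 1)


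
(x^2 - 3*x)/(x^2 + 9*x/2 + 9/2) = 2*x*(x - 3)/(2*x^2 + 9*x + 9)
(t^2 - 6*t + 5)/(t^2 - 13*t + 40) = (t - 1)/(t - 8)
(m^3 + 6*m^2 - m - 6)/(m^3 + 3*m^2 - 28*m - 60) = (m^2 - 1)/(m^2 - 3*m - 10)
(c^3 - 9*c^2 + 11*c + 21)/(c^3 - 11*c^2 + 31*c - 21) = (c + 1)/(c - 1)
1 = 1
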